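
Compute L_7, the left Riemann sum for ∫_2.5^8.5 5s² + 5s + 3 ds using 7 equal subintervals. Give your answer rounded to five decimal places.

1029.88776

Δs = (8.5 − 2.5)/7 = 6/7.
Left endpoints: 2.5, 47/14, 59/14, 71/14, 83/14, 95/14, 107/14.
f(2.5) = 46.75, f(47/14) = 14923/196, f(59/14) = 22123/196, f(71/14) = 30763/196, f(83/14) = 40843/196, f(95/14) = 52363/196, f(107/14) = 65323/196.
Sum = Δs · [f(2.5) + f(47/14) + f(59/14) + ...].
Sum ≈ 1029.88776.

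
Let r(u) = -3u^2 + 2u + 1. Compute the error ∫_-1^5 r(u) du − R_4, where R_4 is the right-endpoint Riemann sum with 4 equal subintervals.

Exact integral: ∫_-1^5 r(u) du = -96.
R_4 = -147.75.
Error = -96 − (-147.75) = 51.75.

51.75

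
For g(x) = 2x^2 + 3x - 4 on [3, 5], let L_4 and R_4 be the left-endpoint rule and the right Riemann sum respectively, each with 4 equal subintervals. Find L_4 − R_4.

L_4 = 72.
R_4 = 91.
L_4 − R_4 = -19.

-19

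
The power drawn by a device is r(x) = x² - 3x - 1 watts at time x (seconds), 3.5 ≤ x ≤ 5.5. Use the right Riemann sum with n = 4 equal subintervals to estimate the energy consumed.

15.25

Δx = (5.5 − 3.5)/4 = 0.5.
Right endpoints: 4, 4.5, 5, 5.5.
r(4) = 3, r(4.5) = 5.75, r(5) = 9, r(5.5) = 12.75.
Sum = Δx · [r(4) + r(4.5) + r(5) + r(5.5)].
Sum = 15.25.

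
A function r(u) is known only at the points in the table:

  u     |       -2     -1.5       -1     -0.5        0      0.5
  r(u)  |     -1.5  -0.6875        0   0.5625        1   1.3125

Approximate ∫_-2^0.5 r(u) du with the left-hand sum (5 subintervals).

-0.3125

Δu = 0.5.
Sum = 0.5·[(-1.5) + (-0.6875) + 0 + 0.5625 + 1] = -0.3125.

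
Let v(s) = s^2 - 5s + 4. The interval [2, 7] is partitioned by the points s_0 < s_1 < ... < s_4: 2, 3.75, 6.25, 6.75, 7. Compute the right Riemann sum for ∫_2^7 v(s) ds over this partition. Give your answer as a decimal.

Subinterval widths: 1.75, 2.5, 0.5, 0.25.
Right endpoints: 3.75, 6.25, 6.75, 7.
v(3.75) = -0.6875, v(6.25) = 11.8125, v(6.75) = 15.8125, v(7) = 18.
Sum = Σ Δs_i · v(s_i).
Sum = 40.734375.

40.734375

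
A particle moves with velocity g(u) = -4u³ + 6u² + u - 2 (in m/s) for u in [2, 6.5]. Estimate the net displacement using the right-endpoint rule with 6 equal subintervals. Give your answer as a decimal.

-1556.859375

Δu = (6.5 − 2)/6 = 0.75.
Right endpoints: 2.75, 3.5, 4.25, 5, 5.75, 6.5.
g(2.75) = -37.0625, g(3.5) = -96.5, g(4.25) = -196.4375, g(5) = -347, g(5.75) = -558.3125, g(6.5) = -840.5.
Sum = Δu · [g(2.75) + g(3.5) + g(4.25) + ...].
Sum = -1556.859375.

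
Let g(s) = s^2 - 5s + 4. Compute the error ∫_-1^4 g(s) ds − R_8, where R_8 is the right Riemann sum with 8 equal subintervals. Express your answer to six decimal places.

Exact integral: ∫_-1^4 g(s) ds ≈ 4.16666667.
R_8 = 1.3671875.
Error ≈ 4.16666667 − 1.3671875 ≈ 2.799479.

2.799479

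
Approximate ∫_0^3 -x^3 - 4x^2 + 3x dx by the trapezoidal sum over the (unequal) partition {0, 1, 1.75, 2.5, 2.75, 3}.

-45.03125

Subinterval widths: 1, 0.75, 0.75, 0.25, 0.25.
f(0) = 0, f(1) = -2, f(1.75) = -12.359375, f(2.5) = -33.125, f(2.75) = -42.796875, f(3) = -54.
On each subinterval the trapezoid contributes (Δx_i/2)·[f(x_{i-1}) + f(x_i)].
Sum = -45.03125.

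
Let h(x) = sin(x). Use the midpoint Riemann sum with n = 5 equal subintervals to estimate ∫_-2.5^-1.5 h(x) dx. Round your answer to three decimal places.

-0.873

Δx = (-1.5 − (-2.5))/5 = 0.2.
Midpoints: -2.4, -2.2, -2, -1.8, -1.6.
h(-2.4) ≈ -0.675, h(-2.2) ≈ -0.808, h(-2) ≈ -0.909, h(-1.8) ≈ -0.974, h(-1.6) ≈ -1.000.
Sum = Δx · [h(-2.4) + h(-2.2) + h(-2) + h(-1.8) + h(-1.6)].
Sum ≈ -0.873.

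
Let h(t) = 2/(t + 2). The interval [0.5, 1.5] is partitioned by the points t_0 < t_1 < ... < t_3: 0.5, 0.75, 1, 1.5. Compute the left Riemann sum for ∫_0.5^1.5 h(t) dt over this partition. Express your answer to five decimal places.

0.71515

Subinterval widths: 0.25, 0.25, 0.5.
Left endpoints: 0.5, 0.75, 1.
h(0.5) = 0.8, h(0.75) = 8/11, h(1) = 2/3.
Sum = Σ Δt_i · h(t_i).
Sum ≈ 0.71515.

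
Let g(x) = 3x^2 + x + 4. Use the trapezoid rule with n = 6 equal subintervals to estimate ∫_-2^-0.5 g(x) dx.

12.046875

Δx = (-0.5 − (-2))/6 = 0.25.
g(-2) = 14, g(-1.75) = 11.4375, g(-1.5) = 9.25, g(-1.25) = 7.4375, g(-1) = 6, g(-0.75) = 4.9375, g(-0.5) = 4.25.
T_6 = (Δx/2)·[g(x_0) + 2g(x_1) + ... + 2g(x_{5}) + g(x_6)].
Sum = 12.046875.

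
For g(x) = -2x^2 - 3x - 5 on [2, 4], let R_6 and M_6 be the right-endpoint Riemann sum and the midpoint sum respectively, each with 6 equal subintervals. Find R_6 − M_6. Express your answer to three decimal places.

R_6 ≈ -70.40741.
M_6 ≈ -65.29630.
R_6 − M_6 ≈ -5.111.

-5.111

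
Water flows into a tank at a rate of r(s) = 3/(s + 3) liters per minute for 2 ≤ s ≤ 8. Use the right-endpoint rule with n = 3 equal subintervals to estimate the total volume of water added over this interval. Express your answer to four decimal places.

Δs = (8 − 2)/3 = 2.
Right endpoints: 4, 6, 8.
r(4) = 3/7, r(6) = 1/3, r(8) = 3/11.
Sum = Δs · [r(4) + r(6) + r(8)].
Sum ≈ 2.0693.

2.0693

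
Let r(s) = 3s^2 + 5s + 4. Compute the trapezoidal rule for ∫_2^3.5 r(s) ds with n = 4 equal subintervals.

61.60546875

Δs = (3.5 − 2)/4 = 0.375.
r(2) = 26, r(2.375) = 32.796875, r(2.75) = 40.4375, r(3.125) = 48.921875, r(3.5) = 58.25.
T_4 = (Δs/2)·[r(s_0) + 2r(s_1) + 2r(s_2) + 2r(s_3) + r(s_4)].
Sum = 61.60546875.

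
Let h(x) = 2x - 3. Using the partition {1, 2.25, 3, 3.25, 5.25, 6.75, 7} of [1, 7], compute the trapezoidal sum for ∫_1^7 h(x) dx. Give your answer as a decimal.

30

Subinterval widths: 1.25, 0.75, 0.25, 2, 1.5, 0.25.
h(1) = -1, h(2.25) = 1.5, h(3) = 3, h(3.25) = 3.5, h(5.25) = 7.5, h(6.75) = 10.5, h(7) = 11.
On each subinterval the trapezoid contributes (Δx_i/2)·[h(x_{i-1}) + h(x_i)].
Sum = 30.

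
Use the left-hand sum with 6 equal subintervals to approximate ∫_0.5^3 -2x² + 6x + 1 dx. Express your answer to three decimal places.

11.209

Δx = (3 − 0.5)/6 = 5/12.
Left endpoints: 0.5, 11/12, 4/3, 1.75, 13/6, 31/12.
f(0.5) = 3.5, f(11/12) = 347/72, f(4/3) = 49/9, f(1.75) = 5.375, f(13/6) = 83/18, f(31/12) = 227/72.
Sum = Δx · [f(0.5) + f(11/12) + f(4/3) + ...].
Sum ≈ 11.209.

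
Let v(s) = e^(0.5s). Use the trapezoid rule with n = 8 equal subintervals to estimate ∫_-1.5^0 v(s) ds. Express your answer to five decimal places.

1.05604

Δs = (0 − (-1.5))/8 = 0.1875.
v(-1.5) ≈ 0.47237, v(-1.3125) ≈ 0.51879, v(-1.125) ≈ 0.56978, v(-0.9375) ≈ 0.62578, v(-0.75) ≈ 0.68729, v(-0.5625) ≈ 0.75484, v(-0.375) ≈ 0.82903, v(-0.1875) ≈ 0.91051, v(0) ≈ 1.00000.
T_8 = (Δs/2)·[v(s_0) + 2v(s_1) + ... + 2v(s_{7}) + v(s_8)].
Sum ≈ 1.05604.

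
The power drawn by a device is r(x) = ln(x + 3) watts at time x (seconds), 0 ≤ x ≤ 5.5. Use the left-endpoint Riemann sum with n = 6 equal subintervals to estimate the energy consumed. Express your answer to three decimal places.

8.902

Δx = (5.5 − 0)/6 = 11/12.
Left endpoints: 0, 11/12, 11/6, 2.75, 11/3, 55/12.
r(0) ≈ 1.099, r(11/12) ≈ 1.365, r(11/6) ≈ 1.576, r(2.75) ≈ 1.749, r(11/3) ≈ 1.897, r(55/12) ≈ 2.026.
Sum = Δx · [r(0) + r(11/12) + r(11/6) + ...].
Sum ≈ 8.902.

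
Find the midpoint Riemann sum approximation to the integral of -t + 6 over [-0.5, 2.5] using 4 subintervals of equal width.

Δt = (2.5 − (-0.5))/4 = 0.75.
Midpoints: -0.125, 0.625, 1.375, 2.125.
f(-0.125) = 6.125, f(0.625) = 5.375, f(1.375) = 4.625, f(2.125) = 3.875.
Sum = Δt · [f(-0.125) + f(0.625) + f(1.375) + f(2.125)].
Sum = 15.

15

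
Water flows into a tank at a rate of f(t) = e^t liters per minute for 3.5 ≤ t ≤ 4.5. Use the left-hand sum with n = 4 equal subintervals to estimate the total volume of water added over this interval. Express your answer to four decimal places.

50.0850

Δt = (4.5 − 3.5)/4 = 0.25.
Left endpoints: 3.5, 3.75, 4, 4.25.
f(3.5) ≈ 33.1155, f(3.75) ≈ 42.5211, f(4) ≈ 54.5982, f(4.25) ≈ 70.1054.
Sum = Δt · [f(3.5) + f(3.75) + f(4) + f(4.25)].
Sum ≈ 50.0850.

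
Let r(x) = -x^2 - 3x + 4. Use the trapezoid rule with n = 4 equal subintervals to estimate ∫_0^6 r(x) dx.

-104.25

Δx = (6 − 0)/4 = 1.5.
r(0) = 4, r(1.5) = -2.75, r(3) = -14, r(4.5) = -29.75, r(6) = -50.
T_4 = (Δx/2)·[r(x_0) + 2r(x_1) + 2r(x_2) + 2r(x_3) + r(x_4)].
Sum = -104.25.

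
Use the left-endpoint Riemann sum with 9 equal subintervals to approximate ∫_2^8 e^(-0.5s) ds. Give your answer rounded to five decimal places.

Δs = (8 − 2)/9 = 2/3.
Left endpoints: 2, 8/3, 10/3, 4, 14/3, 16/3, 6, 20/3, 22/3.
f(2) ≈ 0.36788, f(8/3) ≈ 0.26360, f(10/3) ≈ 0.18888, f(4) ≈ 0.13534, f(14/3) ≈ 0.09697, f(16/3) ≈ 0.06948, f(6) ≈ 0.04979, f(20/3) ≈ 0.03567, f(22/3) ≈ 0.02556.
Sum = Δs · [f(2) + f(8/3) + f(10/3) + ...].
Sum ≈ 0.82211.

0.82211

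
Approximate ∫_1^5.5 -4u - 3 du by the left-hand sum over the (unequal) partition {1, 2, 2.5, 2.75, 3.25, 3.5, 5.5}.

Subinterval widths: 1, 0.5, 0.25, 0.5, 0.25, 2.
Left endpoints: 1, 2, 2.5, 2.75, 3.25, 3.5.
f(1) = -7, f(2) = -11, f(2.5) = -13, f(2.75) = -14, f(3.25) = -16, f(3.5) = -17.
Sum = Σ Δu_i · f(u_i).
Sum = -60.75.

-60.75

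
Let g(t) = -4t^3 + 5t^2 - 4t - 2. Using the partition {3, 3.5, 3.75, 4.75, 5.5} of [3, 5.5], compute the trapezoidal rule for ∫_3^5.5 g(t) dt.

Subinterval widths: 0.5, 0.25, 1, 0.75.
g(3) = -77, g(3.5) = -126.25, g(3.75) = -157.625, g(4.75) = -336.875, g(5.5) = -538.25.
On each subinterval the trapezoid contributes (Δt_i/2)·[g(t_{i-1}) + g(t_i)].
Sum = -661.71875.

-661.71875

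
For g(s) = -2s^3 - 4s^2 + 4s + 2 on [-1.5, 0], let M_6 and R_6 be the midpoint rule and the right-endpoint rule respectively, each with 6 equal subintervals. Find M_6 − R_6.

M_6 = -3.47265625.
R_6 = -2.4296875.
M_6 − R_6 = -1.04296875.

-1.04296875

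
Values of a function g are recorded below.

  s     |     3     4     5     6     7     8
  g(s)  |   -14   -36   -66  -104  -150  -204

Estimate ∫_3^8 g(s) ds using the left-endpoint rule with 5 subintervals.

-370

Δs = 1.
Sum = 1·[(-14) + (-36) + (-66) + (-104) + (-150)] = -370.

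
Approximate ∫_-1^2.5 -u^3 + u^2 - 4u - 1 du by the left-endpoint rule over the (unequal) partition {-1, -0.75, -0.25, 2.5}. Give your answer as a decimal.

Subinterval widths: 0.25, 0.5, 2.75.
Left endpoints: -1, -0.75, -0.25.
f(-1) = 5, f(-0.75) = 2.984375, f(-0.25) = 0.078125.
Sum = Σ Δu_i · f(u_i).
Sum = 2.95703125.

2.95703125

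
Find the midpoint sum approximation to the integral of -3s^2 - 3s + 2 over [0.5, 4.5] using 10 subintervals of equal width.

-112.84

Δs = (4.5 − 0.5)/10 = 0.4.
Midpoints: 0.7, 1.1, 1.5, 1.9, 2.3, 2.7, 3.1, 3.5, 3.9, 4.3.
f(0.7) = -1.57, f(1.1) = -4.93, f(1.5) = -9.25, f(1.9) = -14.53, f(2.3) = -20.77, f(2.7) = -27.97, f(3.1) = -36.13, f(3.5) = -45.25, f(3.9) = -55.33, f(4.3) = -66.37.
Sum = Δs · [f(0.7) + f(1.1) + f(1.5) + ...].
Sum = -112.84.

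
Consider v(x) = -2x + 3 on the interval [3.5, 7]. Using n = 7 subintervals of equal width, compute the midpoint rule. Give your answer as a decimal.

Δx = (7 − 3.5)/7 = 0.5.
Midpoints: 3.75, 4.25, 4.75, 5.25, 5.75, 6.25, 6.75.
v(3.75) = -4.5, v(4.25) = -5.5, v(4.75) = -6.5, v(5.25) = -7.5, v(5.75) = -8.5, v(6.25) = -9.5, v(6.75) = -10.5.
Sum = Δx · [v(3.75) + v(4.25) + v(4.75) + ...].
Sum = -26.25.

-26.25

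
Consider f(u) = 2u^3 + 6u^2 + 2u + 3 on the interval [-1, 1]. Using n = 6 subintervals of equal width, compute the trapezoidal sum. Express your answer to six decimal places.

10.222222

Δu = (1 − (-1))/6 = 1/3.
f(-1) = 5, f(-2/3) = 101/27, f(-1/3) = 79/27, f(0) = 3, f(1/3) = 119/27, f(2/3) = 205/27, f(1) = 13.
T_6 = (Δu/2)·[f(u_0) + 2f(u_1) + ... + 2f(u_{5}) + f(u_6)].
Sum ≈ 10.222222.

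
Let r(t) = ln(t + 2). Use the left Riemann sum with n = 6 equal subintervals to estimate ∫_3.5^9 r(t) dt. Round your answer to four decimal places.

Δt = (9 − 3.5)/6 = 11/12.
Left endpoints: 3.5, 53/12, 16/3, 6.25, 43/6, 97/12.
r(3.5) ≈ 1.7047, r(53/12) ≈ 1.8589, r(16/3) ≈ 1.9924, r(6.25) ≈ 2.1102, r(43/6) ≈ 2.2156, r(97/12) ≈ 2.3109.
Sum = Δt · [r(3.5) + r(53/12) + r(16/3) + ...].
Sum ≈ 11.1767.

11.1767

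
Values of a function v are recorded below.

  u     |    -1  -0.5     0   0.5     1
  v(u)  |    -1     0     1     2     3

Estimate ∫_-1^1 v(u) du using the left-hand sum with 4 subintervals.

Δu = 0.5.
Sum = 0.5·[(-1) + 0 + 1 + 2] = 1.

1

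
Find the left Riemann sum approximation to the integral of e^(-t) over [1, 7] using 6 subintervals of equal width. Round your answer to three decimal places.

0.581

Δt = (7 − 1)/6 = 1.
Left endpoints: 1, 2, 3, 4, 5, 6.
f(1) ≈ 0.368, f(2) ≈ 0.135, f(3) ≈ 0.050, f(4) ≈ 0.018, f(5) ≈ 0.007, f(6) ≈ 0.002.
Sum = Δt · [f(1) + f(2) + f(3) + ...].
Sum ≈ 0.581.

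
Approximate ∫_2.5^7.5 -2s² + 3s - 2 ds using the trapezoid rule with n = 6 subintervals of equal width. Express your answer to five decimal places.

-206.99074

Δs = (7.5 − 2.5)/6 = 5/6.
f(2.5) = -7, f(10/3) = -128/9, f(25/6) = -218/9, f(5) = -37, f(35/6) = -473/9, f(20/3) = -638/9, f(7.5) = -92.
T_6 = (Δs/2)·[f(s_0) + 2f(s_1) + ... + 2f(s_{5}) + f(s_6)].
Sum ≈ -206.99074.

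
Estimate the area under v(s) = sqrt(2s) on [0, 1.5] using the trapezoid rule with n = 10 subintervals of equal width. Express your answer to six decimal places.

1.716054

Δs = (1.5 − 0)/10 = 0.15.
v(0) ≈ 0.000000, v(0.15) ≈ 0.547723, v(0.3) ≈ 0.774597, v(0.45) ≈ 0.948683, v(0.6) ≈ 1.095445, v(0.75) ≈ 1.224745, v(0.9) ≈ 1.341641, v(1.05) ≈ 1.449138, v(1.2) ≈ 1.549193, v(1.35) ≈ 1.643168, v(1.5) ≈ 1.732051.
T_10 = (Δs/2)·[v(s_0) + 2v(s_1) + ... + 2v(s_{9}) + v(s_10)].
Sum ≈ 1.716054.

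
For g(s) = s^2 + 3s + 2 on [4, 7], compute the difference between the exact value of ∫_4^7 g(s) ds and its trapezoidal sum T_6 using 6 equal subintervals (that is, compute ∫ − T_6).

-0.125

Exact integral: ∫_4^7 g(s) ds = 148.5.
T_6 = 148.625.
Error = 148.5 − 148.625 = -0.125.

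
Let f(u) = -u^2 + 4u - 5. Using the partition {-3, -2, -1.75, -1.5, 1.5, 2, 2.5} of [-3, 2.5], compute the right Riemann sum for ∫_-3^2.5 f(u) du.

Subinterval widths: 1, 0.25, 0.25, 3, 0.5, 0.5.
Right endpoints: -2, -1.75, -1.5, 1.5, 2, 2.5.
f(-2) = -17, f(-1.75) = -15.0625, f(-1.5) = -13.25, f(1.5) = -1.25, f(2) = -1, f(2.5) = -1.25.
Sum = Σ Δu_i · f(u_i).
Sum = -28.953125.

-28.953125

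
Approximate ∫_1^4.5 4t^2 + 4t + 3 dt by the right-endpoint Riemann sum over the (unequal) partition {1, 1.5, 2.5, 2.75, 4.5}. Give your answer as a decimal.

Subinterval widths: 0.5, 1, 0.25, 1.75.
Right endpoints: 1.5, 2.5, 2.75, 4.5.
f(1.5) = 18, f(2.5) = 38, f(2.75) = 44.25, f(4.5) = 102.
Sum = Σ Δt_i · f(t_i).
Sum = 236.5625.

236.5625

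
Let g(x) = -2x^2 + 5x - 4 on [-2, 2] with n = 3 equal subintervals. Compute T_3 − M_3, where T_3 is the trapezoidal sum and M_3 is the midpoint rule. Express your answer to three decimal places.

-3.556

T_3 ≈ -29.03704.
M_3 ≈ -25.48148.
T_3 − M_3 ≈ -3.556.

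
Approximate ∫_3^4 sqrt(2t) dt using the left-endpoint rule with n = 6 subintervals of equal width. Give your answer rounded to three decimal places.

2.612

Δt = (4 − 3)/6 = 1/6.
Left endpoints: 3, 19/6, 10/3, 3.5, 11/3, 23/6.
f(3) ≈ 2.449, f(19/6) ≈ 2.517, f(10/3) ≈ 2.582, f(3.5) ≈ 2.646, f(11/3) ≈ 2.708, f(23/6) ≈ 2.769.
Sum = Δt · [f(3) + f(19/6) + f(10/3) + ...].
Sum ≈ 2.612.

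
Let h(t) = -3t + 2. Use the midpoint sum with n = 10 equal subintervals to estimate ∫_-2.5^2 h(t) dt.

Δt = (2 − (-2.5))/10 = 0.45.
Midpoints: -2.275, -1.825, -1.375, -0.925, -0.475, -0.025, 0.425, 0.875, 1.325, 1.775.
h(-2.275) = 8.825, h(-1.825) = 7.475, h(-1.375) = 6.125, h(-0.925) = 4.775, h(-0.475) = 3.425, h(-0.025) = 2.075, h(0.425) = 0.725, h(0.875) = -0.625, h(1.325) = -1.975, h(1.775) = -3.325.
Sum = Δt · [h(-2.275) + h(-1.825) + h(-1.375) + ...].
Sum = 12.375.

12.375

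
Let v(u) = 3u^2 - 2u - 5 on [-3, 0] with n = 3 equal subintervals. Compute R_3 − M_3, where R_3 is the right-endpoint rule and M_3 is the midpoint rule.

R_3 = 6.
M_3 = 20.25.
R_3 − M_3 = -14.25.

-14.25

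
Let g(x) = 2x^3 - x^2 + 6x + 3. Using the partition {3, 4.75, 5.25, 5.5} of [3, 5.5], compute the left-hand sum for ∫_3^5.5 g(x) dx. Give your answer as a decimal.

301.2265625

Subinterval widths: 1.75, 0.5, 0.25.
Left endpoints: 3, 4.75, 5.25.
g(3) = 66, g(4.75) = 223.28125, g(5.25) = 296.34375.
Sum = Σ Δx_i · g(x_i).
Sum = 301.2265625.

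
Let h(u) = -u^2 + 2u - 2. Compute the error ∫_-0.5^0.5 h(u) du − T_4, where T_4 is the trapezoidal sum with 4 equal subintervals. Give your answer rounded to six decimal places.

0.010417

Exact integral: ∫_-0.5^0.5 h(u) du ≈ -2.08333333.
T_4 = -2.09375.
Error ≈ -2.08333333 − (-2.09375) ≈ 0.010417.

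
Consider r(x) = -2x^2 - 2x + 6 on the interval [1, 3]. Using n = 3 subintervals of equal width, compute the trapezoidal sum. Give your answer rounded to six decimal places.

Δx = (3 − 1)/3 = 2/3.
r(1) = 2, r(5/3) = -26/9, r(7/3) = -86/9, r(3) = -18.
T_3 = (Δx/2)·[r(x_0) + 2r(x_1) + 2r(x_2) + r(x_3)].
Sum ≈ -13.629630.

-13.629630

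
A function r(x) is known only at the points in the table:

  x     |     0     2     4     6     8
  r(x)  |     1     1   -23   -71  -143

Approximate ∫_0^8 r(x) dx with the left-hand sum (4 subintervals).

-184

Δx = 2.
Sum = 2·[1 + 1 + (-23) + (-71)] = -184.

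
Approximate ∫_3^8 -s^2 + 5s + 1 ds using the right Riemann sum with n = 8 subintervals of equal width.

-28.8671875

Δs = (8 − 3)/8 = 0.625.
Right endpoints: 3.625, 4.25, 4.875, 5.5, 6.125, 6.75, 7.375, 8.
f(3.625) = 5.984375, f(4.25) = 4.1875, f(4.875) = 1.609375, f(5.5) = -1.75, f(6.125) = -5.890625, f(6.75) = -10.8125, f(7.375) = -16.515625, f(8) = -23.
Sum = Δs · [f(3.625) + f(4.25) + f(4.875) + ...].
Sum = -28.8671875.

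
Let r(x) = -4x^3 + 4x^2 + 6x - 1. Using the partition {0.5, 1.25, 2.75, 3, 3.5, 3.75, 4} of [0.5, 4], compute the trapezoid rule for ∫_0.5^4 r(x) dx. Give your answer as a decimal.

Subinterval widths: 0.75, 1.5, 0.25, 0.5, 0.25, 0.25.
r(0.5) = 2.5, r(1.25) = 4.9375, r(2.75) = -37.4375, r(3) = -55, r(3.5) = -102.5, r(3.75) = -133.1875, r(4) = -169.
On each subinterval the trapezoid contributes (Δx_i/2)·[r(x_{i-1}) + r(x_i)].
Sum = -139.75.

-139.75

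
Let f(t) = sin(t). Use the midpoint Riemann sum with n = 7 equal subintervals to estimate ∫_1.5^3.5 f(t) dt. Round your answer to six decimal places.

1.010628

Δt = (3.5 − 1.5)/7 = 2/7.
Midpoints: 23/14, 27/14, 31/14, 2.5, 39/14, 43/14, 47/14.
f(23/14) ≈ 0.997405, f(27/14) ≈ 0.936678, f(31/14) ≈ 0.800007, f(2.5) ≈ 0.598472, f(39/14) ≈ 0.348414, f(43/14) ≈ 0.070107, f(47/14) ≈ -0.213885.
Sum = Δt · [f(23/14) + f(27/14) + f(31/14) + ...].
Sum ≈ 1.010628.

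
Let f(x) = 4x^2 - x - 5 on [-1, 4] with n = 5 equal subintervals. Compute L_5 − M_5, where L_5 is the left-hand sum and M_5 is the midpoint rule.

L_5 = 30.
M_5 = 52.5.
L_5 − M_5 = -22.5.

-22.5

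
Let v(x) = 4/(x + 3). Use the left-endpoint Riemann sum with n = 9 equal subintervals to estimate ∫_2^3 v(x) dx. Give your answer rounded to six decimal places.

Δx = (3 − 2)/9 = 1/9.
Left endpoints: 2, 19/9, 20/9, 7/3, 22/9, 23/9, 8/3, 25/9, 26/9.
v(2) = 0.8, v(19/9) = 18/23, v(20/9) = 36/47, v(7/3) = 0.75, v(22/9) = 36/49, v(23/9) = 0.72, v(8/3) = 12/17, v(25/9) = 9/13, v(26/9) = 36/53.
Sum = Δx · [v(2) + v(19/9) + v(20/9) + ...].
Sum ≈ 0.736744.

0.736744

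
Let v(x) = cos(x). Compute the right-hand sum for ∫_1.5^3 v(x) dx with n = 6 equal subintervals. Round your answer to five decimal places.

Δx = (3 − 1.5)/6 = 0.25.
Right endpoints: 1.75, 2, 2.25, 2.5, 2.75, 3.
v(1.75) ≈ -0.17825, v(2) ≈ -0.41615, v(2.25) ≈ -0.62817, v(2.5) ≈ -0.80114, v(2.75) ≈ -0.92430, v(3) ≈ -0.98999.
Sum = Δx · [v(1.75) + v(2) + v(2.25) + ...].
Sum ≈ -0.98450.

-0.98450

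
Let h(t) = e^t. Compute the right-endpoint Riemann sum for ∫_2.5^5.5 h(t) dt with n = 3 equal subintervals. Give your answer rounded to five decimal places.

367.82452

Δt = (5.5 − 2.5)/3 = 1.
Right endpoints: 3.5, 4.5, 5.5.
h(3.5) ≈ 33.11545, h(4.5) ≈ 90.01713, h(5.5) ≈ 244.69193.
Sum = Δt · [h(3.5) + h(4.5) + h(5.5)].
Sum ≈ 367.82452.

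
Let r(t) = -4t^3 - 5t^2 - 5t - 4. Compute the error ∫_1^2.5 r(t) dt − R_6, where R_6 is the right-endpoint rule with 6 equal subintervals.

11.9375

Exact integral: ∫_1^2.5 r(t) dt = -81.5625.
R_6 = -93.5.
Error = -81.5625 − (-93.5) = 11.9375.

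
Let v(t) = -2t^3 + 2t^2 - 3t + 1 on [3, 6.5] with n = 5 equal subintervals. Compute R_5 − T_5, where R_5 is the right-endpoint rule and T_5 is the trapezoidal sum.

R_5 = -894.635.
T_5 = -740.8975.
R_5 − T_5 = -153.7375.

-153.7375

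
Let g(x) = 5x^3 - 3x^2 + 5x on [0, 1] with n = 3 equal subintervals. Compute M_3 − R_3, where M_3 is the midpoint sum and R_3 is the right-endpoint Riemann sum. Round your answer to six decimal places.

-1.291667

M_3 ≈ 2.70833333.
R_3 = 4.
M_3 − R_3 ≈ -1.291667.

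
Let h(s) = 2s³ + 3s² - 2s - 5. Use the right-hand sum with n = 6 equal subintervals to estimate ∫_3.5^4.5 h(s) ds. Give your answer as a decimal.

Δs = (4.5 − 3.5)/6 = 1/6.
Right endpoints: 11/3, 23/6, 4, 25/6, 13/3, 4.5.
h(11/3) = 3418/27, h(23/6) = 3890/27, h(4) = 163, h(25/6) = 9905/54, h(13/3) = 5546/27, h(4.5) = 229.
Sum = Δs · [h(11/3) + h(23/6) + h(4) + ...].
Sum = 175.25.

175.25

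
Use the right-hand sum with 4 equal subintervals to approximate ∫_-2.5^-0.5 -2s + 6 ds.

Δs = (-0.5 − (-2.5))/4 = 0.5.
Right endpoints: -2, -1.5, -1, -0.5.
f(-2) = 10, f(-1.5) = 9, f(-1) = 8, f(-0.5) = 7.
Sum = Δs · [f(-2) + f(-1.5) + f(-1) + f(-0.5)].
Sum = 17.

17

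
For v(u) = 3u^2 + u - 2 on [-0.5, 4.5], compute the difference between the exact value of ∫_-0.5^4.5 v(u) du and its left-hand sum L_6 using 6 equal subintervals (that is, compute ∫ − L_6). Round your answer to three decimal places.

Exact integral: ∫_-0.5^4.5 v(u) du = 91.25.
L_6 ≈ 65.90278.
Error ≈ 91.25 − 65.90278 ≈ 25.347.

25.347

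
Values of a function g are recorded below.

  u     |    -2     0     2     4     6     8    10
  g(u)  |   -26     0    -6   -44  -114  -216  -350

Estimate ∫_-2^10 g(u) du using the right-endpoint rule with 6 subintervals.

Δu = 2.
Sum = 2·[0 + (-6) + (-44) + (-114) + (-216) + (-350)] = -1460.

-1460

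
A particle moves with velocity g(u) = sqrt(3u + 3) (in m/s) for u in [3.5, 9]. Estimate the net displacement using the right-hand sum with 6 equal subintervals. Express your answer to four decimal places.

26.3091

Δu = (9 − 3.5)/6 = 11/12.
Right endpoints: 53/12, 16/3, 6.25, 43/6, 97/12, 9.
g(53/12) ≈ 4.0311, g(16/3) ≈ 4.3589, g(6.25) ≈ 4.6637, g(43/6) ≈ 4.9497, g(97/12) ≈ 5.2202, g(9) ≈ 5.4772.
Sum = Δu · [g(53/12) + g(16/3) + g(6.25) + ...].
Sum ≈ 26.3091.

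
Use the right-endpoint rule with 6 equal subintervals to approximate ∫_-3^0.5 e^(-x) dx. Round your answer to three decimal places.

14.347

Δx = (0.5 − (-3))/6 = 7/12.
Right endpoints: -29/12, -11/6, -1.25, -2/3, -1/12, 0.5.
f(-29/12) ≈ 11.208, f(-11/6) ≈ 6.255, f(-1.25) ≈ 3.490, f(-2/3) ≈ 1.948, f(-1/12) ≈ 1.087, f(0.5) ≈ 0.607.
Sum = Δx · [f(-29/12) + f(-11/6) + f(-1.25) + ...].
Sum ≈ 14.347.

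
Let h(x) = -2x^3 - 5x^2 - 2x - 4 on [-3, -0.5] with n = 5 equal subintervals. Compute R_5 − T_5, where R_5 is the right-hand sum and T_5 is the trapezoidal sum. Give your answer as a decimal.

R_5 = -8.75.
T_5 = -5.
R_5 − T_5 = -3.75.

-3.75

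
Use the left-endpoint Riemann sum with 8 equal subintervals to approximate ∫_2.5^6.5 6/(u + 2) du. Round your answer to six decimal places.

3.977231

Δu = (6.5 − 2.5)/8 = 0.5.
Left endpoints: 2.5, 3, 3.5, 4, 4.5, 5, 5.5, 6.
f(2.5) = 4/3, f(3) = 1.2, f(3.5) = 12/11, f(4) = 1, f(4.5) = 12/13, f(5) = 6/7, f(5.5) = 0.8, f(6) = 0.75.
Sum = Δu · [f(2.5) + f(3) + f(3.5) + ...].
Sum ≈ 3.977231.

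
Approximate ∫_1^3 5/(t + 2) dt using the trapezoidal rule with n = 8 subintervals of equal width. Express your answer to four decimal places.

Δt = (3 − 1)/8 = 0.25.
f(1) = 5/3, f(1.25) = 20/13, f(1.5) = 10/7, f(1.75) = 4/3, f(2) = 1.25, f(2.25) = 20/17, f(2.5) = 10/9, f(2.75) = 20/19, f(3) = 1.
T_8 = (Δt/2)·[f(t_0) + 2f(t_1) + ... + 2f(t_{7}) + f(t_8)].
Sum ≈ 2.5560.

2.5560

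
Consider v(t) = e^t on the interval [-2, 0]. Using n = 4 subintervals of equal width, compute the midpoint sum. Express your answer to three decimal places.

Δt = (0 − (-2))/4 = 0.5.
Midpoints: -1.75, -1.25, -0.75, -0.25.
v(-1.75) ≈ 0.174, v(-1.25) ≈ 0.287, v(-0.75) ≈ 0.472, v(-0.25) ≈ 0.779.
Sum = Δt · [v(-1.75) + v(-1.25) + v(-0.75) + v(-0.25)].
Sum ≈ 0.856.

0.856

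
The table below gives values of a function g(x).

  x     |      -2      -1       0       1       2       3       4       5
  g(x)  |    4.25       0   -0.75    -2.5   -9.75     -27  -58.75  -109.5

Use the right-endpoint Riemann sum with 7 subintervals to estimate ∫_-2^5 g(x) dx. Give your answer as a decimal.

Δx = 1.
Sum = 1·[0 + (-0.75) + (-2.5) + (-9.75) + (-27) + (-58.75) + (-109.5)] = -208.25.

-208.25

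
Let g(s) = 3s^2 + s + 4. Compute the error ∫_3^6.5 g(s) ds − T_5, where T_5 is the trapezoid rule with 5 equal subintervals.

-0.8575

Exact integral: ∫_3^6.5 g(s) ds = 278.25.
T_5 = 279.1075.
Error = 278.25 − 279.1075 = -0.8575.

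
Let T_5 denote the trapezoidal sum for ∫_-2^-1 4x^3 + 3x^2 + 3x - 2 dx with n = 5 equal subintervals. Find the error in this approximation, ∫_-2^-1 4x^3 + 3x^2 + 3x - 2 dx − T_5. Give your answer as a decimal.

0.1

Exact integral: ∫_-2^-1 f(x) dx = -14.5.
T_5 = -14.6.
Error = -14.5 − (-14.6) = 0.1.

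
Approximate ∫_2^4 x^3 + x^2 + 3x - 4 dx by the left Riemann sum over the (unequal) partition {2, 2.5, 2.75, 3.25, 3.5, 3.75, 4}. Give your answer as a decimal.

Subinterval widths: 0.5, 0.25, 0.5, 0.25, 0.25, 0.25.
Left endpoints: 2, 2.5, 2.75, 3.25, 3.5, 3.75.
f(2) = 14, f(2.5) = 25.375, f(2.75) = 32.609375, f(3.25) = 50.640625, f(3.5) = 61.625, f(3.75) = 74.046875.
Sum = Σ Δx_i · f(x_i).
Sum = 76.2265625.

76.2265625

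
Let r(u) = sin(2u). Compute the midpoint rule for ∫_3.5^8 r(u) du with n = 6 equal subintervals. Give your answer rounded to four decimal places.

0.9416

Δu = (8 − 3.5)/6 = 0.75.
Midpoints: 3.875, 4.625, 5.375, 6.125, 6.875, 7.625.
r(3.875) ≈ 0.9946, r(4.625) ≈ 0.1739, r(5.375) ≈ -0.9700, r(6.125) ≈ -0.3111, r(6.875) ≈ 0.9260, r(7.625) ≈ 0.4421.
Sum = Δu · [r(3.875) + r(4.625) + r(5.375) + ...].
Sum ≈ 0.9416.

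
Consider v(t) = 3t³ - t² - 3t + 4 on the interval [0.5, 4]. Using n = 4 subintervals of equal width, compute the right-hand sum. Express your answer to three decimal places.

Δt = (4 − 0.5)/4 = 0.875.
Right endpoints: 1.375, 2.25, 3.125, 4.
v(1.375) = 2961/512, v(2.25) = 26.359375, v(3.125) = 39123/512, v(4) = 168.
Sum = Δt · [v(1.375) + v(2.25) + v(3.125) + v(4)].
Sum ≈ 241.985.

241.985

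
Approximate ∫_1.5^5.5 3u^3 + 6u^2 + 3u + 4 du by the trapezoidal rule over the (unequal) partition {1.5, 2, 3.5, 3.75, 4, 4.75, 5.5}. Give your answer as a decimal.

Subinterval widths: 0.5, 1.5, 0.25, 0.25, 0.75, 0.75.
f(1.5) = 32.125, f(2) = 58, f(3.5) = 216.625, f(3.75) = 257.828125, f(4) = 304, f(4.75) = 475.140625, f(5.5) = 701.125.
On each subinterval the trapezoid contributes (Δu_i/2)·[f(u_{i-1}) + f(u_i)].
Sum = 1091.3125.

1091.3125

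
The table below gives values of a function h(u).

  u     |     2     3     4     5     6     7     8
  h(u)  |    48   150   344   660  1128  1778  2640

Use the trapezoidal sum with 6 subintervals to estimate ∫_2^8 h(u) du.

Δu = 1.
T_6 = (1/2)·[48 + 2·150 + 2·344 + 2·660 + 2·1128 + 2·1778 + 2640] = 5404.

5404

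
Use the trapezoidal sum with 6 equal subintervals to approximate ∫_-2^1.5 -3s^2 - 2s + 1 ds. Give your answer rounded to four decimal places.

-6.7205

Δs = (1.5 − (-2))/6 = 7/12.
f(-2) = -7, f(-17/12) = -2.1875, f(-5/6) = 7/12, f(-0.25) = 1.3125, f(1/3) = 0, f(11/12) = -161/48, f(1.5) = -8.75.
T_6 = (Δs/2)·[f(s_0) + 2f(s_1) + ... + 2f(s_{5}) + f(s_6)].
Sum ≈ -6.7205.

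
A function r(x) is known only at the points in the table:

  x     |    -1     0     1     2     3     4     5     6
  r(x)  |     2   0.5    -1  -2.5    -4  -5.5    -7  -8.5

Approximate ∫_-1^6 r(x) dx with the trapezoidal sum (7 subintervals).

-22.75

Δx = 1.
T_7 = (1/2)·[2 + 2·0.5 + 2·(-1) + 2·(-2.5) + 2·(-4) + 2·(-5.5) + 2·(-7) + (-8.5)] = -22.75.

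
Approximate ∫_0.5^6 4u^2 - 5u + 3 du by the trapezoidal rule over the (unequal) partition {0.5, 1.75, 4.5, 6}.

232.375

Subinterval widths: 1.25, 2.75, 1.5.
f(0.5) = 1.5, f(1.75) = 6.5, f(4.5) = 61.5, f(6) = 117.
On each subinterval the trapezoid contributes (Δu_i/2)·[f(u_{i-1}) + f(u_i)].
Sum = 232.375.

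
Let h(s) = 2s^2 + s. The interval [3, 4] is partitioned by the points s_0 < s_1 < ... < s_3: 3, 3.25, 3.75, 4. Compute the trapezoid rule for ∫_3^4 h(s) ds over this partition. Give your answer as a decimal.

Subinterval widths: 0.25, 0.5, 0.25.
h(3) = 21, h(3.25) = 24.375, h(3.75) = 31.875, h(4) = 36.
On each subinterval the trapezoid contributes (Δs_i/2)·[h(s_{i-1}) + h(s_i)].
Sum = 28.21875.

28.21875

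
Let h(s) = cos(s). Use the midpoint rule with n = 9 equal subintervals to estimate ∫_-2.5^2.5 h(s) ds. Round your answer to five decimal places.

1.21248

Δs = (2.5 − (-2.5))/9 = 5/9.
Midpoints: -20/9, -5/3, -10/9, -5/9, 0, 5/9, 10/9, 5/3, 20/9.
h(-20/9) ≈ -0.60632, h(-5/3) ≈ -0.09572, h(-10/9) ≈ 0.44367, h(-5/9) ≈ 0.84961, h(0) ≈ 1.00000, h(5/9) ≈ 0.84961, h(10/9) ≈ 0.44367, h(5/3) ≈ -0.09572, h(20/9) ≈ -0.60632.
Sum = Δs · [h(-20/9) + h(-5/3) + h(-10/9) + ...].
Sum ≈ 1.21248.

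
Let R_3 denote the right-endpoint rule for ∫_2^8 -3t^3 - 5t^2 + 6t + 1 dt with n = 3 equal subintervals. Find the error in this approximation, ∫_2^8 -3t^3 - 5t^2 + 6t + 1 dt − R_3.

Exact integral: ∫_2^8 f(t) dt = -3714.
R_3 = -5690.
Error = -3714 − (-5690) = 1976.

1976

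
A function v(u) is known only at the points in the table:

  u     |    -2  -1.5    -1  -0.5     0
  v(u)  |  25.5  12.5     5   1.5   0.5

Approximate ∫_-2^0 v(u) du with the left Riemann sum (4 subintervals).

Δu = 0.5.
Sum = 0.5·[25.5 + 12.5 + 5 + 1.5] = 22.25.

22.25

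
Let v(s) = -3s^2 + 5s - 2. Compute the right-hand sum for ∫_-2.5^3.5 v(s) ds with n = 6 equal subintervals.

-52.5

Δs = (3.5 − (-2.5))/6 = 1.
Right endpoints: -1.5, -0.5, 0.5, 1.5, 2.5, 3.5.
v(-1.5) = -16.25, v(-0.5) = -5.25, v(0.5) = -0.25, v(1.5) = -1.25, v(2.5) = -8.25, v(3.5) = -21.25.
Sum = Δs · [v(-1.5) + v(-0.5) + v(0.5) + ...].
Sum = -52.5.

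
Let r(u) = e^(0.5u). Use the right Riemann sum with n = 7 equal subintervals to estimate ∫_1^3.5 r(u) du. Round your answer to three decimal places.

8.967

Δu = (3.5 − 1)/7 = 5/14.
Right endpoints: 19/14, 12/7, 29/14, 17/7, 39/14, 22/7, 3.5.
r(19/14) ≈ 1.971, r(12/7) ≈ 2.356, r(29/14) ≈ 2.817, r(17/7) ≈ 3.368, r(39/14) ≈ 4.026, r(22/7) ≈ 4.814, r(3.5) ≈ 5.755.
Sum = Δu · [r(19/14) + r(12/7) + r(29/14) + ...].
Sum ≈ 8.967.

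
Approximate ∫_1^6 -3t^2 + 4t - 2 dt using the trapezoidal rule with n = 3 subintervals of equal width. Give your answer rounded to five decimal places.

-161.94444

Δt = (6 − 1)/3 = 5/3.
f(1) = -1, f(8/3) = -38/3, f(13/3) = -41, f(6) = -86.
T_3 = (Δt/2)·[f(t_0) + 2f(t_1) + 2f(t_2) + f(t_3)].
Sum ≈ -161.94444.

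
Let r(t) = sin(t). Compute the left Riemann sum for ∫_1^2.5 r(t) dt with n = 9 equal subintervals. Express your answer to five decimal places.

Δt = (2.5 − 1)/9 = 1/6.
Left endpoints: 1, 7/6, 4/3, 1.5, 5/3, 11/6, 2, 13/6, 7/3.
r(1) ≈ 0.84147, r(7/6) ≈ 0.91944, r(4/3) ≈ 0.97194, r(1.5) ≈ 0.99749, r(5/3) ≈ 0.99541, r(11/6) ≈ 0.96573, r(2) ≈ 0.90930, r(13/6) ≈ 0.82766, r(7/3) ≈ 0.72309.
Sum = Δt · [r(1) + r(7/6) + r(4/3) + ...].
Sum ≈ 1.35859.

1.35859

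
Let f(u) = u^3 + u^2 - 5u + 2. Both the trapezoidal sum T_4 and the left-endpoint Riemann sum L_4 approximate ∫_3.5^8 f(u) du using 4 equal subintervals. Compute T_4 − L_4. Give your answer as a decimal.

T_4 ≈ 1039.8076172.
L_4 ≈ 759.4716797.
T_4 − L_4 = 280.3359375.

280.3359375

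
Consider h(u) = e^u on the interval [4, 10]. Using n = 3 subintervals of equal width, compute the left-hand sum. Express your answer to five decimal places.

Δu = (10 − 4)/3 = 2.
Left endpoints: 4, 6, 8.
h(4) ≈ 54.59815, h(6) ≈ 403.42879, h(8) ≈ 2980.95799.
Sum = Δu · [h(4) + h(6) + h(8)].
Sum ≈ 6877.96986.

6877.96986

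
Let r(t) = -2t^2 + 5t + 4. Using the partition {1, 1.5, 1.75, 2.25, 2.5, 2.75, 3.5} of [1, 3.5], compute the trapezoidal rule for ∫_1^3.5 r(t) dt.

9.96875

Subinterval widths: 0.5, 0.25, 0.5, 0.25, 0.25, 0.75.
r(1) = 7, r(1.5) = 7, r(1.75) = 6.625, r(2.25) = 5.125, r(2.5) = 4, r(2.75) = 2.625, r(3.5) = -3.
On each subinterval the trapezoid contributes (Δt_i/2)·[r(t_{i-1}) + r(t_i)].
Sum = 9.96875.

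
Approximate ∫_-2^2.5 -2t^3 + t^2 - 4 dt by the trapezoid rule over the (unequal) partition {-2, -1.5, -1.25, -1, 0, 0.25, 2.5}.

Subinterval widths: 0.5, 0.25, 0.25, 1, 0.25, 2.25.
f(-2) = 16, f(-1.5) = 5, f(-1.25) = 1.46875, f(-1) = -1, f(0) = -4, f(0.25) = -3.96875, f(2.5) = -29.
On each subinterval the trapezoid contributes (Δt_i/2)·[f(t_{i-1}) + f(t_i)].
Sum = -34.46875.

-34.46875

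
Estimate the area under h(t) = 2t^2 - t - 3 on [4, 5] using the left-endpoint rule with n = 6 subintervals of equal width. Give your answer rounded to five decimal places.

31.75926

Δt = (5 − 4)/6 = 1/6.
Left endpoints: 4, 25/6, 13/3, 4.5, 14/3, 29/6.
h(4) = 25, h(25/6) = 248/9, h(13/3) = 272/9, h(4.5) = 33, h(14/3) = 323/9, h(29/6) = 350/9.
Sum = Δt · [h(4) + h(25/6) + h(13/3) + ...].
Sum ≈ 31.75926.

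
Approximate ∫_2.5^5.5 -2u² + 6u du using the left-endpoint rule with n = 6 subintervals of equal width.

Δu = (5.5 − 2.5)/6 = 0.5.
Left endpoints: 2.5, 3, 3.5, 4, 4.5, 5.
f(2.5) = 2.5, f(3) = 0, f(3.5) = -3.5, f(4) = -8, f(4.5) = -13.5, f(5) = -20.
Sum = Δu · [f(2.5) + f(3) + f(3.5) + ...].
Sum = -21.25.

-21.25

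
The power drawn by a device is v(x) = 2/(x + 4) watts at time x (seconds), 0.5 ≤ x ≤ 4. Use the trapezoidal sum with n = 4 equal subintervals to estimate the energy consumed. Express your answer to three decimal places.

Δx = (4 − 0.5)/4 = 0.875.
v(0.5) = 4/9, v(1.375) = 16/43, v(2.25) = 0.32, v(3.125) = 16/57, v(4) = 0.25.
T_4 = (Δx/2)·[v(x_0) + 2v(x_1) + 2v(x_2) + 2v(x_3) + v(x_4)].
Sum ≈ 1.155.

1.155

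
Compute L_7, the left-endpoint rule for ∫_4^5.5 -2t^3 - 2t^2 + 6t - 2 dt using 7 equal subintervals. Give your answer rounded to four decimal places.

-334.3546

Δt = (5.5 − 4)/7 = 3/14.
Left endpoints: 4, 59/14, 31/7, 65/14, 34/7, 71/14, 37/7.
f(4) = -138, f(59/14) = -222165/1372, f(31/7) = -64608/343, f(65/14) = -298299/1372, f(34/7) = -85482/343, f(71/14) = -389481/1372, f(37/7) = -110280/343.
Sum = Δt · [f(4) + f(59/14) + f(31/7) + ...].
Sum ≈ -334.3546.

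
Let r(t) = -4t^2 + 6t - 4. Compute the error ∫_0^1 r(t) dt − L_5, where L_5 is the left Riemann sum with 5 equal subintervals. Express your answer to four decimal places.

0.2267

Exact integral: ∫_0^1 r(t) dt ≈ -2.333333.
L_5 = -2.56.
Error ≈ -2.333333 − (-2.56) ≈ 0.2267.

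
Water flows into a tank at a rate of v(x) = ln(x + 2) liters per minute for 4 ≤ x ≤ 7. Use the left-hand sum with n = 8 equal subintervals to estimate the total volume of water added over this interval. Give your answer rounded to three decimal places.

5.948

Δx = (7 − 4)/8 = 0.375.
Left endpoints: 4, 4.375, 4.75, 5.125, 5.5, 5.875, 6.25, 6.625.
v(4) ≈ 1.792, v(4.375) ≈ 1.852, v(4.75) ≈ 1.910, v(5.125) ≈ 1.964, v(5.5) ≈ 2.015, v(5.875) ≈ 2.064, v(6.25) ≈ 2.110, v(6.625) ≈ 2.155.
Sum = Δx · [v(4) + v(4.375) + v(4.75) + ...].
Sum ≈ 5.948.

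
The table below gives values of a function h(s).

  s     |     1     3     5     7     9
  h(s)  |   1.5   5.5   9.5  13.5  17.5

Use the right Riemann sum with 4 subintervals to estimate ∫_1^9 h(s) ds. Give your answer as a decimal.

92

Δs = 2.
Sum = 2·[5.5 + 9.5 + 13.5 + 17.5] = 92.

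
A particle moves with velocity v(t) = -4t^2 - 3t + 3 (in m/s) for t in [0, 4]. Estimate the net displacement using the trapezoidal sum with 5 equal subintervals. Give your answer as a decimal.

-99.04

Δt = (4 − 0)/5 = 0.8.
v(0) = 3, v(0.8) = -1.96, v(1.6) = -12.04, v(2.4) = -27.24, v(3.2) = -47.56, v(4) = -73.
T_5 = (Δt/2)·[v(t_0) + 2v(t_1) + ... + 2v(t_{4}) + v(t_5)].
Sum = -99.04.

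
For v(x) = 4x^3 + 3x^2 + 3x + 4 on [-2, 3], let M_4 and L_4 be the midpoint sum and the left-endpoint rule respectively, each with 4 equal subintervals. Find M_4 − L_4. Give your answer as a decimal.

M_4 = 121.640625.
L_4 = 32.96875.
M_4 − L_4 = 88.671875.

88.671875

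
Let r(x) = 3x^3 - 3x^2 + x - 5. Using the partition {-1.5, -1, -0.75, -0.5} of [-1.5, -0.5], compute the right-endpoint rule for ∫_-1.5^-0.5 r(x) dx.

-9.83203125

Subinterval widths: 0.5, 0.25, 0.25.
Right endpoints: -1, -0.75, -0.5.
r(-1) = -12, r(-0.75) = -8.703125, r(-0.5) = -6.625.
Sum = Σ Δx_i · r(x_i).
Sum = -9.83203125.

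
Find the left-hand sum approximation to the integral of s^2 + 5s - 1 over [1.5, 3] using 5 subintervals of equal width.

21.135

Δs = (3 − 1.5)/5 = 0.3.
Left endpoints: 1.5, 1.8, 2.1, 2.4, 2.7.
f(1.5) = 8.75, f(1.8) = 11.24, f(2.1) = 13.91, f(2.4) = 16.76, f(2.7) = 19.79.
Sum = Δs · [f(1.5) + f(1.8) + f(2.1) + f(2.4) + f(2.7)].
Sum = 21.135.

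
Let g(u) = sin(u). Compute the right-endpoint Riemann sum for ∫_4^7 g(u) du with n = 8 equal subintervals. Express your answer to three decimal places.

Δu = (7 − 4)/8 = 0.375.
Right endpoints: 4.375, 4.75, 5.125, 5.5, 5.875, 6.25, 6.625, 7.
g(4.375) ≈ -0.944, g(4.75) ≈ -0.999, g(5.125) ≈ -0.916, g(5.5) ≈ -0.706, g(5.875) ≈ -0.397, g(6.25) ≈ -0.033, g(6.625) ≈ 0.335, g(7) ≈ 0.657.
Sum = Δu · [g(4.375) + g(4.75) + g(5.125) + ...].
Sum ≈ -1.126.

-1.126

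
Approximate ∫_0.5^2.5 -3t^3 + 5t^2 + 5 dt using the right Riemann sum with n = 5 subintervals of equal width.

2.83

Δt = (2.5 − 0.5)/5 = 0.4.
Right endpoints: 0.9, 1.3, 1.7, 2.1, 2.5.
f(0.9) = 6.863, f(1.3) = 6.859, f(1.7) = 4.711, f(2.1) = -0.733, f(2.5) = -10.625.
Sum = Δt · [f(0.9) + f(1.3) + f(1.7) + f(2.1) + f(2.5)].
Sum = 2.83.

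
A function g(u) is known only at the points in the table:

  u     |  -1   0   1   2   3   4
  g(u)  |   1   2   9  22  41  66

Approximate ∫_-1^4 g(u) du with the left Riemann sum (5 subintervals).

75

Δu = 1.
Sum = 1·[1 + 2 + 9 + 22 + 41] = 75.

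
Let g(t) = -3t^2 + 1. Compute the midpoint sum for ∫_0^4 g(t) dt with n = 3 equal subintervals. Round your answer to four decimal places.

-58.2222

Δt = (4 − 0)/3 = 4/3.
Midpoints: 2/3, 2, 10/3.
g(2/3) = -1/3, g(2) = -11, g(10/3) = -97/3.
Sum = Δt · [g(2/3) + g(2) + g(10/3)].
Sum ≈ -58.2222.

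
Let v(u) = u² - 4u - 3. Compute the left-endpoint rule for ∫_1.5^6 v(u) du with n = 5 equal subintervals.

-16.605

Δu = (6 − 1.5)/5 = 0.9.
Left endpoints: 1.5, 2.4, 3.3, 4.2, 5.1.
v(1.5) = -6.75, v(2.4) = -6.84, v(3.3) = -5.31, v(4.2) = -2.16, v(5.1) = 2.61.
Sum = Δu · [v(1.5) + v(2.4) + v(3.3) + v(4.2) + v(5.1)].
Sum = -16.605.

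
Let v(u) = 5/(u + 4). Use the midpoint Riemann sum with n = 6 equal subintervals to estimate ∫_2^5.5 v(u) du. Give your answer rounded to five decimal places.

2.29648

Δu = (5.5 − 2)/6 = 7/12.
Midpoints: 55/24, 2.875, 83/24, 97/24, 4.625, 125/24.
v(55/24) = 120/151, v(2.875) = 8/11, v(83/24) = 120/179, v(97/24) = 120/193, v(4.625) = 40/69, v(125/24) = 120/221.
Sum = Δu · [v(55/24) + v(2.875) + v(83/24) + ...].
Sum ≈ 2.29648.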